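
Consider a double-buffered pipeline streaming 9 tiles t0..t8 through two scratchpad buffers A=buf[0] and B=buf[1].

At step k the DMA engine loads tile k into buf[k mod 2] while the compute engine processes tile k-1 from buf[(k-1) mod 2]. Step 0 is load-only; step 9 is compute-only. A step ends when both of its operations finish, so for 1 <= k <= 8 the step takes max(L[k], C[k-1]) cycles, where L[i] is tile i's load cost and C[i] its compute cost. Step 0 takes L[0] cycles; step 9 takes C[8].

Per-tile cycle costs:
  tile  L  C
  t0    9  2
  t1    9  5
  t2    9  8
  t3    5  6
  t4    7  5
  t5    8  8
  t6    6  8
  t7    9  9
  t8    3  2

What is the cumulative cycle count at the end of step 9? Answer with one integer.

  0. 9=9c; end=9; A:t0 B:-
  1. max(9,2)=9c; end=18; A:t0 B:t1
  2. max(9,5)=9c; end=27; A:t2 B:t1
  3. max(5,8)=8c; end=35; A:t2 B:t3
  4. max(7,6)=7c; end=42; A:t4 B:t3
  5. max(8,5)=8c; end=50; A:t4 B:t5
  6. max(6,8)=8c; end=58; A:t6 B:t5
  7. max(9,8)=9c; end=67; A:t6 B:t7
  8. max(3,9)=9c; end=76; A:t8 B:t7
  9. 2=2c; end=78; A:t8 B:t7

end_cycle[9] = 78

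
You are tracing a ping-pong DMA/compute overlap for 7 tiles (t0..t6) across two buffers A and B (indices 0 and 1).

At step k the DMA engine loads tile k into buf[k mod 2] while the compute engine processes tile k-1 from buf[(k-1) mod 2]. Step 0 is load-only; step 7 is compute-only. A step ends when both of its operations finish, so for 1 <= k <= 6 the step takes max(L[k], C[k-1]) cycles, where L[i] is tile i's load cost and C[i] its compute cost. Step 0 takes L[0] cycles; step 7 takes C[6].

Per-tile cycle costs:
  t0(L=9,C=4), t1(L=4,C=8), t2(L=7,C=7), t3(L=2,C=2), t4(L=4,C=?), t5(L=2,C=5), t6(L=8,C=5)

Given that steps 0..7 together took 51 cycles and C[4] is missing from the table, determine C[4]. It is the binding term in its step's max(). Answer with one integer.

C[4] = 6

step 0: dur = L[0]=9 = 9
step 1: dur = max(L[1]=4, C[0]=4) = 4
step 2: dur = max(L[2]=7, C[1]=8) = 8
step 3: dur = max(L[3]=2, C[2]=7) = 7
step 4: dur = max(L[4]=4, C[3]=2) = 4
step 5: dur = max(L[5]=2, C[4]=?) = C[4]  (unknown; binding)
step 6: dur = max(L[6]=8, C[5]=5) = 8
step 7: dur = C[6]=5 = 5
sum of known step durations = 45
dur[5] = total - known = 51 - 45 = 6
C[4] is the binding max in step 5, so C[4] = dur[5] = 6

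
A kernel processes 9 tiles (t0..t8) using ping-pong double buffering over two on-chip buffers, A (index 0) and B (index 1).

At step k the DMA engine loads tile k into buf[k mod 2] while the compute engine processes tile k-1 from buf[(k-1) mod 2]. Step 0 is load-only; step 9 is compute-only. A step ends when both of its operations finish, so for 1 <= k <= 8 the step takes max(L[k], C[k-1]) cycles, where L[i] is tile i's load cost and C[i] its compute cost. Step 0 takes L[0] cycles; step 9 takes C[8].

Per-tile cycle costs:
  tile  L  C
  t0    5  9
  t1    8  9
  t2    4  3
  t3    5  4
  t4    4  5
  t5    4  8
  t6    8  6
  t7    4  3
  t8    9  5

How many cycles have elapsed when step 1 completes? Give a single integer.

end_cycle[1] = 14

  0. 5=5c; end=5; A:t0 B:-
  1. max(8,9)=9c; end=14; A:t0 B:t1
  2. max(4,9)=9c; end=23; A:t2 B:t1
  3. max(5,3)=5c; end=28; A:t2 B:t3
  4. max(4,4)=4c; end=32; A:t4 B:t3
  5. max(4,5)=5c; end=37; A:t4 B:t5
  6. max(8,8)=8c; end=45; A:t6 B:t5
  7. max(4,6)=6c; end=51; A:t6 B:t7
  8. max(9,3)=9c; end=60; A:t8 B:t7
  9. 5=5c; end=65; A:t8 B:t7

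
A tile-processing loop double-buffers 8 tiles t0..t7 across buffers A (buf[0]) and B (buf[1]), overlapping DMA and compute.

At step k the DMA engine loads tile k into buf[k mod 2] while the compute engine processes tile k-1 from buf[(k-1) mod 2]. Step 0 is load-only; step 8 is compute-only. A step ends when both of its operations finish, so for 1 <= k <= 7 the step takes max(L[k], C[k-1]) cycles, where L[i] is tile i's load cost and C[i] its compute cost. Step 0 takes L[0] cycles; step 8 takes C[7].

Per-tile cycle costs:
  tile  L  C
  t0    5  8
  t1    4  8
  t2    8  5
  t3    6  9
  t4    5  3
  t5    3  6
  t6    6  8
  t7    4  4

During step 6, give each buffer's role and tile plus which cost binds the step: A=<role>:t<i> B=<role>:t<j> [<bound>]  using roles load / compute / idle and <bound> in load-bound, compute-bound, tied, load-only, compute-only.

  0. 5=5c; end=5; A:t0 B:-
  1. max(4,8)=8c; end=13; A:t0 B:t1
  2. max(8,8)=8c; end=21; A:t2 B:t1
  3. max(6,5)=6c; end=27; A:t2 B:t3
  4. max(5,9)=9c; end=36; A:t4 B:t3
  5. max(3,3)=3c; end=39; A:t4 B:t5
  6. max(6,6)=6c; end=45; A:t6 B:t5
  7. max(4,8)=8c; end=53; A:t6 B:t7
  8. 4=4c; end=57; A:t6 B:t7

step 6: A=load:t6 B=compute:t5 [tied]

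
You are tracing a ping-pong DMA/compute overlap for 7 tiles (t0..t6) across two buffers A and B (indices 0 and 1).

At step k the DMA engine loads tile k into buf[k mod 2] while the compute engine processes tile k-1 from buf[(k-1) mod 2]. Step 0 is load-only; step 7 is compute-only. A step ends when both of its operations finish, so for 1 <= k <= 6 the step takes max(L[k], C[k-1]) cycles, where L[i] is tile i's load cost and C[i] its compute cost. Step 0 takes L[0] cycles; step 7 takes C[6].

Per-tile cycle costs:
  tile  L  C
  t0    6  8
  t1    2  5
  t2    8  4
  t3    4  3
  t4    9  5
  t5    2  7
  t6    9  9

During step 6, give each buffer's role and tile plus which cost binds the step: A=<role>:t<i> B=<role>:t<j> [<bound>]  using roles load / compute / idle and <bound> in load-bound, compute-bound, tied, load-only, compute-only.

step 6: A=load:t6 B=compute:t5 [load-bound]

  0. 6=6c; end=6; A:t0 B:-
  1. max(2,8)=8c; end=14; A:t0 B:t1
  2. max(8,5)=8c; end=22; A:t2 B:t1
  3. max(4,4)=4c; end=26; A:t2 B:t3
  4. max(9,3)=9c; end=35; A:t4 B:t3
  5. max(2,5)=5c; end=40; A:t4 B:t5
  6. max(9,7)=9c; end=49; A:t6 B:t5
  7. 9=9c; end=58; A:t6 B:t5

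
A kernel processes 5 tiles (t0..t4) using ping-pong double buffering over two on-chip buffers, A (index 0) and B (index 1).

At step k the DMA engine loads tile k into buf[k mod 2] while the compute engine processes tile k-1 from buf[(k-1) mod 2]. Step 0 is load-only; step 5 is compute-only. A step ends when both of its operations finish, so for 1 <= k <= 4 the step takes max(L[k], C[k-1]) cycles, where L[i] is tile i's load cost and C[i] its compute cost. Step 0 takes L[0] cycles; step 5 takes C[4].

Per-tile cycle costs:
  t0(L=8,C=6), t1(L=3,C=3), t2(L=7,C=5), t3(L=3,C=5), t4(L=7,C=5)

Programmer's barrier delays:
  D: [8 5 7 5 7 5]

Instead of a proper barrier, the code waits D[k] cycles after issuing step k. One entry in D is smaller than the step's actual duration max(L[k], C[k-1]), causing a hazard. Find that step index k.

k=0 barrier L[0]=8→8c, D[0]=8 ok
k=1 barrier max(L[1]=3,C[0]=6)→6c, D[1]=5 SHORT
k=2 barrier max(L[2]=7,C[1]=3)→7c, D[2]=7 ok
k=3 barrier max(L[3]=3,C[2]=5)→5c, D[3]=5 ok
k=4 barrier max(L[4]=7,C[3]=5)→7c, D[4]=7 ok
k=5 barrier C[4]=5→5c, D[5]=5 ok

hazard at step 1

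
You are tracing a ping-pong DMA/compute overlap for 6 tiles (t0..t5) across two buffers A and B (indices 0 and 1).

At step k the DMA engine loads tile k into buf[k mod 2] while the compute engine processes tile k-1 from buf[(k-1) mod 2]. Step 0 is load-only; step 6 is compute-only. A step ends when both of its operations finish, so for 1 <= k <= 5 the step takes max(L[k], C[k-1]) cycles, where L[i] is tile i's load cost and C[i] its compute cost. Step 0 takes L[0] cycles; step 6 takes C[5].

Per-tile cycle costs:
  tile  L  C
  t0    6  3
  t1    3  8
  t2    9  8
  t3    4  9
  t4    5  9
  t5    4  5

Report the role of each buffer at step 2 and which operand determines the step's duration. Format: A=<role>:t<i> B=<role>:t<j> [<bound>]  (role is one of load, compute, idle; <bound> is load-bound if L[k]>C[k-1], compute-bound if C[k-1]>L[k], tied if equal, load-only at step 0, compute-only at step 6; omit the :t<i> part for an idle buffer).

step 2: A=load:t2 B=compute:t1 [load-bound]

step 0: L[0]=6 → dur=6, Σ=6 | A=load:t0 B=idle [load-only]
step 1: L[1]=3 C[0]=3 → dur=3, Σ=9 | A=compute:t0 B=load:t1 [tied]
step 2: L[2]=9 C[1]=8 → dur=9, Σ=18 | A=load:t2 B=compute:t1 [load-bound]
step 3: L[3]=4 C[2]=8 → dur=8, Σ=26 | A=compute:t2 B=load:t3 [compute-bound]
step 4: L[4]=5 C[3]=9 → dur=9, Σ=35 | A=load:t4 B=compute:t3 [compute-bound]
step 5: L[5]=4 C[4]=9 → dur=9, Σ=44 | A=compute:t4 B=load:t5 [compute-bound]
step 6: C[5]=5 → dur=5, Σ=49 | A=idle B=compute:t5 [compute-only]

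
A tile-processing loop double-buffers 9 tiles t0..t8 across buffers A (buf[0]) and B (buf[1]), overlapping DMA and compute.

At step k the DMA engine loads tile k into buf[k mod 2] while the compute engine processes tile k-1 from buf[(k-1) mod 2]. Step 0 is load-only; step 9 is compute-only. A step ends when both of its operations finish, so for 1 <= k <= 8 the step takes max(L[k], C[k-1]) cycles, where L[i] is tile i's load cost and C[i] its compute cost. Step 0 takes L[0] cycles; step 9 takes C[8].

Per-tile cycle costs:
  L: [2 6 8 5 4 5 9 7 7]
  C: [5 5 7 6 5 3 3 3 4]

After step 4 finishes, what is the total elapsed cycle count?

step 0: L[0]=2 → dur=2, Σ=2 | A=load:t0 B=idle [load-only]
step 1: L[1]=6 C[0]=5 → dur=6, Σ=8 | A=compute:t0 B=load:t1 [load-bound]
step 2: L[2]=8 C[1]=5 → dur=8, Σ=16 | A=load:t2 B=compute:t1 [load-bound]
step 3: L[3]=5 C[2]=7 → dur=7, Σ=23 | A=compute:t2 B=load:t3 [compute-bound]
step 4: L[4]=4 C[3]=6 → dur=6, Σ=29 | A=load:t4 B=compute:t3 [compute-bound]
step 5: L[5]=5 C[4]=5 → dur=5, Σ=34 | A=compute:t4 B=load:t5 [tied]
step 6: L[6]=9 C[5]=3 → dur=9, Σ=43 | A=load:t6 B=compute:t5 [load-bound]
step 7: L[7]=7 C[6]=3 → dur=7, Σ=50 | A=compute:t6 B=load:t7 [load-bound]
step 8: L[8]=7 C[7]=3 → dur=7, Σ=57 | A=load:t8 B=compute:t7 [load-bound]
step 9: C[8]=4 → dur=4, Σ=61 | A=compute:t8 B=idle [compute-only]

end_cycle[4] = 29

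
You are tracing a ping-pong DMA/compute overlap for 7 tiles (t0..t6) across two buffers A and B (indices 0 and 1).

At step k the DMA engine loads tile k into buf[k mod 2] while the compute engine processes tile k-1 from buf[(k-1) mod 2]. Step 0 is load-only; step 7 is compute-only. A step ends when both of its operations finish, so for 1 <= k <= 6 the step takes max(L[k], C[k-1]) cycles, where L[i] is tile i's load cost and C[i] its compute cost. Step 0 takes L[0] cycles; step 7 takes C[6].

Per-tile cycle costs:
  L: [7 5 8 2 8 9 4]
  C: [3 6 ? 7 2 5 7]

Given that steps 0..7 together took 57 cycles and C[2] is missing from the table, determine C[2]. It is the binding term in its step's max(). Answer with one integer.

step 0 → dur = L[0]=7 = 7
step 1 → dur = max(L[1]=5, C[0]=3) = 5
step 2 → dur = max(L[2]=8, C[1]=6) = 8
step 3 → dur = max(L[3]=2, C[2]=?) = C[2]  (unknown; binding)
step 4 → dur = max(L[4]=8, C[3]=7) = 8
step 5 → dur = max(L[5]=9, C[4]=2) = 9
step 6 → dur = max(L[6]=4, C[5]=5) = 5
step 7 → dur = C[6]=7 = 7
sum of known step durations = 49
dur[3] = total - known = 57 - 49 = 8
C[2] is the binding max in step 3, so C[2] = dur[3] = 8

C[2] = 8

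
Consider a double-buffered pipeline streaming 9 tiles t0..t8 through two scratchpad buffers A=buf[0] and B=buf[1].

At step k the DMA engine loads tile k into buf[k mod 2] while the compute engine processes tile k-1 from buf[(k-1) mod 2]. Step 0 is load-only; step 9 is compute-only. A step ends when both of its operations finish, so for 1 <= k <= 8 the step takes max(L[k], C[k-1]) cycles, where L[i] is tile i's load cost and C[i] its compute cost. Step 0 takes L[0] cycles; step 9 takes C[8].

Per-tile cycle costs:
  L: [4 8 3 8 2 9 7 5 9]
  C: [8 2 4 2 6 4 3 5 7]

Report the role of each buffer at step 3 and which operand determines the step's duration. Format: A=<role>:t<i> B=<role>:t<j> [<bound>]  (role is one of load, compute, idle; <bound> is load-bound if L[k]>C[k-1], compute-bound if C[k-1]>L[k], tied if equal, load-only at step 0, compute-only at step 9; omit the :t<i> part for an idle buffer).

step 3: A=compute:t2 B=load:t3 [load-bound]

step 0: L[0]=4 → dur=4, Σ=4 | A=load:t0 B=idle [load-only]
step 1: L[1]=8 C[0]=8 → dur=8, Σ=12 | A=compute:t0 B=load:t1 [tied]
step 2: L[2]=3 C[1]=2 → dur=3, Σ=15 | A=load:t2 B=compute:t1 [load-bound]
step 3: L[3]=8 C[2]=4 → dur=8, Σ=23 | A=compute:t2 B=load:t3 [load-bound]
step 4: L[4]=2 C[3]=2 → dur=2, Σ=25 | A=load:t4 B=compute:t3 [tied]
step 5: L[5]=9 C[4]=6 → dur=9, Σ=34 | A=compute:t4 B=load:t5 [load-bound]
step 6: L[6]=7 C[5]=4 → dur=7, Σ=41 | A=load:t6 B=compute:t5 [load-bound]
step 7: L[7]=5 C[6]=3 → dur=5, Σ=46 | A=compute:t6 B=load:t7 [load-bound]
step 8: L[8]=9 C[7]=5 → dur=9, Σ=55 | A=load:t8 B=compute:t7 [load-bound]
step 9: C[8]=7 → dur=7, Σ=62 | A=compute:t8 B=idle [compute-only]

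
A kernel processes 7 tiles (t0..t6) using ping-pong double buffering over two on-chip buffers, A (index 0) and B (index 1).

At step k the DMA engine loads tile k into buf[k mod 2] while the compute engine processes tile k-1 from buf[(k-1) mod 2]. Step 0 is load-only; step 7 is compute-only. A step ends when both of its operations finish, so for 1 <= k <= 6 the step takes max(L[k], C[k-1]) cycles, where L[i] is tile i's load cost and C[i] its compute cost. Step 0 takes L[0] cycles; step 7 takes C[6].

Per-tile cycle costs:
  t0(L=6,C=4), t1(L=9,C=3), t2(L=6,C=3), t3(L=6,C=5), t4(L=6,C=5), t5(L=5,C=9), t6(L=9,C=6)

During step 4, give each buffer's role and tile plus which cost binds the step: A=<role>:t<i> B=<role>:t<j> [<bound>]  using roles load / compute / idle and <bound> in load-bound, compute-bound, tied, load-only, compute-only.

step 4: A=load:t4 B=compute:t3 [load-bound]

[0] DMA t0→A (6c) ∥ CU idle ⇒ 6c, clock 6
[1] DMA t1→B (9c) ∥ CU A:t0 (4c) ⇒ 9c, clock 15
[2] DMA t2→A (6c) ∥ CU B:t1 (3c) ⇒ 6c, clock 21
[3] DMA t3→B (6c) ∥ CU A:t2 (3c) ⇒ 6c, clock 27
[4] DMA t4→A (6c) ∥ CU B:t3 (5c) ⇒ 6c, clock 33
[5] DMA t5→B (5c) ∥ CU A:t4 (5c) ⇒ 5c, clock 38
[6] DMA t6→A (9c) ∥ CU B:t5 (9c) ⇒ 9c, clock 47
[7] DMA idle ∥ CU A:t6 (6c) ⇒ 6c, clock 53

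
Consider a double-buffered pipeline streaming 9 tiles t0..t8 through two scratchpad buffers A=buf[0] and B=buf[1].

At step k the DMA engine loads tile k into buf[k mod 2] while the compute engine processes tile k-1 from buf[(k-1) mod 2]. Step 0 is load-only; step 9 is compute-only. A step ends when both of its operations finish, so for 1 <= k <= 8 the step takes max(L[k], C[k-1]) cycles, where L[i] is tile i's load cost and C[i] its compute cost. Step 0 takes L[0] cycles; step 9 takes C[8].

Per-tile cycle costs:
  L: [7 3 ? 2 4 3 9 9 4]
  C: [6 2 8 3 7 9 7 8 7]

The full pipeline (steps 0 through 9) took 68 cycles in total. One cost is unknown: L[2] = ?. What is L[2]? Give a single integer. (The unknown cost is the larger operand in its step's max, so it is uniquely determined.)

step 0 = dur = L[0]=7 = 7
step 1 = dur = max(L[1]=3, C[0]=6) = 6
step 2 = dur = max(L[2]=?, C[1]=2) = L[2]  (unknown; binding)
step 3 = dur = max(L[3]=2, C[2]=8) = 8
step 4 = dur = max(L[4]=4, C[3]=3) = 4
step 5 = dur = max(L[5]=3, C[4]=7) = 7
step 6 = dur = max(L[6]=9, C[5]=9) = 9
step 7 = dur = max(L[7]=9, C[6]=7) = 9
step 8 = dur = max(L[8]=4, C[7]=8) = 8
step 9 = dur = C[8]=7 = 7
sum of known step durations = 65
dur[2] = total - known = 68 - 65 = 3
L[2] is the binding max in step 2, so L[2] = dur[2] = 3

L[2] = 3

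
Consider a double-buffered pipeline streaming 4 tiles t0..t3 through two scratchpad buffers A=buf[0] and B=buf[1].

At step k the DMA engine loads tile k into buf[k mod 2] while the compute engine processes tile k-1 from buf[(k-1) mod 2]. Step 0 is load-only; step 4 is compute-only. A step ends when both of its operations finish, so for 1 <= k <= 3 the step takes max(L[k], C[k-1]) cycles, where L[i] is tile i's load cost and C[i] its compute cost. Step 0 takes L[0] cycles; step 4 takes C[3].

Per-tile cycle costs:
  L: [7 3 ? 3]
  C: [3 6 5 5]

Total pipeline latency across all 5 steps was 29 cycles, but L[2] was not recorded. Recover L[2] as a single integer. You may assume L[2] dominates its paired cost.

step 0 → dur = L[0]=7 = 7
step 1 → dur = max(L[1]=3, C[0]=3) = 3
step 2 → dur = max(L[2]=?, C[1]=6) = L[2]  (unknown; binding)
step 3 → dur = max(L[3]=3, C[2]=5) = 5
step 4 → dur = C[3]=5 = 5
sum of known step durations = 20
dur[2] = total - known = 29 - 20 = 9
L[2] is the binding max in step 2, so L[2] = dur[2] = 9

L[2] = 9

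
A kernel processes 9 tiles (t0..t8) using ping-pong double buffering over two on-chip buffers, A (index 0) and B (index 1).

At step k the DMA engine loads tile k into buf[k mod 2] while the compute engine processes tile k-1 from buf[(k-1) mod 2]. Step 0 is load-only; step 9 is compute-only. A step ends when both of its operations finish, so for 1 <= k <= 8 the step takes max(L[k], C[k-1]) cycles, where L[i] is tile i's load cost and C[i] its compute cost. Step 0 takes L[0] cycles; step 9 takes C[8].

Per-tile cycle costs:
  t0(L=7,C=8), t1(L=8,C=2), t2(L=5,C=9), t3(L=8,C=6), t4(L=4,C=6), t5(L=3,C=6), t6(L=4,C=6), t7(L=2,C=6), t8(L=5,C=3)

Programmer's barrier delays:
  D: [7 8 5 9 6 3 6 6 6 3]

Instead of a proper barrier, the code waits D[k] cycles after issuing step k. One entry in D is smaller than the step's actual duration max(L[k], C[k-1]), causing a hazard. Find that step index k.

hazard at step 5

step 0: need L[0]=7 = 7; D[0]=7 ok
step 1: need max(L[1]=8,C[0]=8) = 8; D[1]=8 ok
step 2: need max(L[2]=5,C[1]=2) = 5; D[2]=5 ok
step 3: need max(L[3]=8,C[2]=9) = 9; D[3]=9 ok
step 4: need max(L[4]=4,C[3]=6) = 6; D[4]=6 ok
step 5: need max(L[5]=3,C[4]=6) = 6; D[5]=3 SHORT
step 6: need max(L[6]=4,C[5]=6) = 6; D[6]=6 ok
step 7: need max(L[7]=2,C[6]=6) = 6; D[7]=6 ok
step 8: need max(L[8]=5,C[7]=6) = 6; D[8]=6 ok
step 9: need C[8]=3 = 3; D[9]=3 ok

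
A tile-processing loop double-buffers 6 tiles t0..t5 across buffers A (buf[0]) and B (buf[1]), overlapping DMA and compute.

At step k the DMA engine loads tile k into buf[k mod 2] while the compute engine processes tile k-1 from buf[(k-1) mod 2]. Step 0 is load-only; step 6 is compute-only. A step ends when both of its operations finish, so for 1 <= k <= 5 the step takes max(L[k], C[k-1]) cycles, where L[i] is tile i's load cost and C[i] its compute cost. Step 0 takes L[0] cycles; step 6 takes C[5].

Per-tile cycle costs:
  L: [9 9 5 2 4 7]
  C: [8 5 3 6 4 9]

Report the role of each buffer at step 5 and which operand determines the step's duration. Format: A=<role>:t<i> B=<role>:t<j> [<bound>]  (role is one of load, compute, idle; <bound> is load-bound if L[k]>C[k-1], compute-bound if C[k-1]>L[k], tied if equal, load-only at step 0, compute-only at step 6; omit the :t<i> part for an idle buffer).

  0. 9=9c; end=9; A:t0 B:-
  1. max(9,8)=9c; end=18; A:t0 B:t1
  2. max(5,5)=5c; end=23; A:t2 B:t1
  3. max(2,3)=3c; end=26; A:t2 B:t3
  4. max(4,6)=6c; end=32; A:t4 B:t3
  5. max(7,4)=7c; end=39; A:t4 B:t5
  6. 9=9c; end=48; A:t4 B:t5

step 5: A=compute:t4 B=load:t5 [load-bound]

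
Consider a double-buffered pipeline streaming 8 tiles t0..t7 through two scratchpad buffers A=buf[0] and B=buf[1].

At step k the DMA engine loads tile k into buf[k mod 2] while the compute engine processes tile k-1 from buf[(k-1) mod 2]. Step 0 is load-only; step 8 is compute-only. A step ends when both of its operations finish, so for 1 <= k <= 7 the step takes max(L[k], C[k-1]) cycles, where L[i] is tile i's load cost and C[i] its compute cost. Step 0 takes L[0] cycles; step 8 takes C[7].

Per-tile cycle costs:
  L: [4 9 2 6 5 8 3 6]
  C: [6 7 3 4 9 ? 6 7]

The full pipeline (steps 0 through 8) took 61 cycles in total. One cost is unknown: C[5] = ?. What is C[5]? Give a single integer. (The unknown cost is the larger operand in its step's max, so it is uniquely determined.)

step 0 | dur = L[0]=4 = 4
step 1 | dur = max(L[1]=9, C[0]=6) = 9
step 2 | dur = max(L[2]=2, C[1]=7) = 7
step 3 | dur = max(L[3]=6, C[2]=3) = 6
step 4 | dur = max(L[4]=5, C[3]=4) = 5
step 5 | dur = max(L[5]=8, C[4]=9) = 9
step 6 | dur = max(L[6]=3, C[5]=?) = C[5]  (unknown; binding)
step 7 | dur = max(L[7]=6, C[6]=6) = 6
step 8 | dur = C[7]=7 = 7
sum of known step durations = 53
dur[6] = total - known = 61 - 53 = 8
C[5] is the binding max in step 6, so C[5] = dur[6] = 8

C[5] = 8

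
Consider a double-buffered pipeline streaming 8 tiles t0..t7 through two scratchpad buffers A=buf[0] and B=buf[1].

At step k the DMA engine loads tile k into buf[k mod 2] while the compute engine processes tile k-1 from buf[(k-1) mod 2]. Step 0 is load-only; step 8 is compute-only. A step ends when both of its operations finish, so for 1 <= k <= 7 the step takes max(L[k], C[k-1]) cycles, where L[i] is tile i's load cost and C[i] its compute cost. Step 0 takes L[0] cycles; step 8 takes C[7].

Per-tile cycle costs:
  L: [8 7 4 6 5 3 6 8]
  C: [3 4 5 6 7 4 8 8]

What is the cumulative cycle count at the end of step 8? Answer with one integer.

k=0 load=t0/8c comp=- wait=8 total=8
k=1 load=t1/7c comp=t0/3c wait=7 total=15
k=2 load=t2/4c comp=t1/4c wait=4 total=19
k=3 load=t3/6c comp=t2/5c wait=6 total=25
k=4 load=t4/5c comp=t3/6c wait=6 total=31
k=5 load=t5/3c comp=t4/7c wait=7 total=38
k=6 load=t6/6c comp=t5/4c wait=6 total=44
k=7 load=t7/8c comp=t6/8c wait=8 total=52
k=8 load=- comp=t7/8c wait=8 total=60

end_cycle[8] = 60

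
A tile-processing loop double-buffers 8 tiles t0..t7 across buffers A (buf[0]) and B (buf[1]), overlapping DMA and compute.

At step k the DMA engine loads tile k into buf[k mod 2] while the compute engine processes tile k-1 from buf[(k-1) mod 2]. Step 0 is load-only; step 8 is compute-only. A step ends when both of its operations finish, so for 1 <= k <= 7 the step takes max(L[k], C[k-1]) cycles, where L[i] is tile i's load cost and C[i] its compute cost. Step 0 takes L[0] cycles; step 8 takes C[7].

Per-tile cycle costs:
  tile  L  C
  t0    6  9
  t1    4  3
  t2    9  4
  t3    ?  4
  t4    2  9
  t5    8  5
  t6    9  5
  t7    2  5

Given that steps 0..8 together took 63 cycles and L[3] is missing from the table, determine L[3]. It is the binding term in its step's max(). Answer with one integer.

L[3] = 7

step 0: dur = L[0]=6 = 6
step 1: dur = max(L[1]=4, C[0]=9) = 9
step 2: dur = max(L[2]=9, C[1]=3) = 9
step 3: dur = max(L[3]=?, C[2]=4) = L[3]  (unknown; binding)
step 4: dur = max(L[4]=2, C[3]=4) = 4
step 5: dur = max(L[5]=8, C[4]=9) = 9
step 6: dur = max(L[6]=9, C[5]=5) = 9
step 7: dur = max(L[7]=2, C[6]=5) = 5
step 8: dur = C[7]=5 = 5
sum of known step durations = 56
dur[3] = total - known = 63 - 56 = 7
L[3] is the binding max in step 3, so L[3] = dur[3] = 7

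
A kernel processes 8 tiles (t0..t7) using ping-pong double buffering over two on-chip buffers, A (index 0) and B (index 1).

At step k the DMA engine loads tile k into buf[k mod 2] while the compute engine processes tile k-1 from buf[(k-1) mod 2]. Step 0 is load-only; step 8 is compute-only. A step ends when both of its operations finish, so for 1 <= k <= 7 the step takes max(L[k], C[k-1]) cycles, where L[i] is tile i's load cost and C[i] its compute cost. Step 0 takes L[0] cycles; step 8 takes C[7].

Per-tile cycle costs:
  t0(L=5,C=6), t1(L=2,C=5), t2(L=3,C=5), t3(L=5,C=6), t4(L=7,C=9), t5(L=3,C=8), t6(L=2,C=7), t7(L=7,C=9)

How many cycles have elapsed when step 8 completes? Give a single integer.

  0. 5=5c; end=5; A:t0 B:-
  1. max(2,6)=6c; end=11; A:t0 B:t1
  2. max(3,5)=5c; end=16; A:t2 B:t1
  3. max(5,5)=5c; end=21; A:t2 B:t3
  4. max(7,6)=7c; end=28; A:t4 B:t3
  5. max(3,9)=9c; end=37; A:t4 B:t5
  6. max(2,8)=8c; end=45; A:t6 B:t5
  7. max(7,7)=7c; end=52; A:t6 B:t7
  8. 9=9c; end=61; A:t6 B:t7

end_cycle[8] = 61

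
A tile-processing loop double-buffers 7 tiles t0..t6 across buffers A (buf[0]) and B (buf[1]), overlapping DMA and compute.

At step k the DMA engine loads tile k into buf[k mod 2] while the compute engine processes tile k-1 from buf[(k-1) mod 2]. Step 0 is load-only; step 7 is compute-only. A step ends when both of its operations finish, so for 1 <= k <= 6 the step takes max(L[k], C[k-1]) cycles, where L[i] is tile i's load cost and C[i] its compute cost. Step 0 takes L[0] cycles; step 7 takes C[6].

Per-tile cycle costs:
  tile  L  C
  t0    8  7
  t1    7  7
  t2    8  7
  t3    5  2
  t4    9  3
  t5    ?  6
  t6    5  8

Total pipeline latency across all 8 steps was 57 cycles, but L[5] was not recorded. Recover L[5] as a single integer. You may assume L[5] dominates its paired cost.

L[5] = 4

step 0 → dur = L[0]=8 = 8
step 1 → dur = max(L[1]=7, C[0]=7) = 7
step 2 → dur = max(L[2]=8, C[1]=7) = 8
step 3 → dur = max(L[3]=5, C[2]=7) = 7
step 4 → dur = max(L[4]=9, C[3]=2) = 9
step 5 → dur = max(L[5]=?, C[4]=3) = L[5]  (unknown; binding)
step 6 → dur = max(L[6]=5, C[5]=6) = 6
step 7 → dur = C[6]=8 = 8
sum of known step durations = 53
dur[5] = total - known = 57 - 53 = 4
L[5] is the binding max in step 5, so L[5] = dur[5] = 4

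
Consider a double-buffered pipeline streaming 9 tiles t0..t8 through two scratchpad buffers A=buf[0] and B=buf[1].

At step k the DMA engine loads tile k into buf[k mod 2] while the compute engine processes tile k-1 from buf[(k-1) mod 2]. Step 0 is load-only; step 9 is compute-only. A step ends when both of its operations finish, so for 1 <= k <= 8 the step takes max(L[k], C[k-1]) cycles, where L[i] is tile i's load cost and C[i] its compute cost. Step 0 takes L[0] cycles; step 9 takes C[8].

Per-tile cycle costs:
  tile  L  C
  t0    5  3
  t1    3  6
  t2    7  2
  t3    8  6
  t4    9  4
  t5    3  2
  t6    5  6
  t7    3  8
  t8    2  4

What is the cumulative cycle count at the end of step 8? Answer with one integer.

step 0: L[0]=5 → dur=5, Σ=5 | A=load:t0 B=idle [load-only]
step 1: L[1]=3 C[0]=3 → dur=3, Σ=8 | A=compute:t0 B=load:t1 [tied]
step 2: L[2]=7 C[1]=6 → dur=7, Σ=15 | A=load:t2 B=compute:t1 [load-bound]
step 3: L[3]=8 C[2]=2 → dur=8, Σ=23 | A=compute:t2 B=load:t3 [load-bound]
step 4: L[4]=9 C[3]=6 → dur=9, Σ=32 | A=load:t4 B=compute:t3 [load-bound]
step 5: L[5]=3 C[4]=4 → dur=4, Σ=36 | A=compute:t4 B=load:t5 [compute-bound]
step 6: L[6]=5 C[5]=2 → dur=5, Σ=41 | A=load:t6 B=compute:t5 [load-bound]
step 7: L[7]=3 C[6]=6 → dur=6, Σ=47 | A=compute:t6 B=load:t7 [compute-bound]
step 8: L[8]=2 C[7]=8 → dur=8, Σ=55 | A=load:t8 B=compute:t7 [compute-bound]
step 9: C[8]=4 → dur=4, Σ=59 | A=compute:t8 B=idle [compute-only]

end_cycle[8] = 55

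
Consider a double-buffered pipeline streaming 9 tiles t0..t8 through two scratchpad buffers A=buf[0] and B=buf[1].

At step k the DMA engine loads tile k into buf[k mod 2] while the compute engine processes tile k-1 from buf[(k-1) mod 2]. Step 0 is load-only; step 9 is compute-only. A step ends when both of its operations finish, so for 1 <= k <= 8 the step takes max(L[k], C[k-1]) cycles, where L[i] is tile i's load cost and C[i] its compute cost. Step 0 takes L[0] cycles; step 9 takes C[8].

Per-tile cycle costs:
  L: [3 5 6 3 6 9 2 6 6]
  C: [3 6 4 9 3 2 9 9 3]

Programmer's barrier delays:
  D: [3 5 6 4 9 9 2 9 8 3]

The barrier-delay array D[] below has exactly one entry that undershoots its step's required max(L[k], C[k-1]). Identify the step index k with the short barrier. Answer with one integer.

step 0: need L[0]=3 = 3; D[0]=3 ok
step 1: need max(L[1]=5,C[0]=3) = 5; D[1]=5 ok
step 2: need max(L[2]=6,C[1]=6) = 6; D[2]=6 ok
step 3: need max(L[3]=3,C[2]=4) = 4; D[3]=4 ok
step 4: need max(L[4]=6,C[3]=9) = 9; D[4]=9 ok
step 5: need max(L[5]=9,C[4]=3) = 9; D[5]=9 ok
step 6: need max(L[6]=2,C[5]=2) = 2; D[6]=2 ok
step 7: need max(L[7]=6,C[6]=9) = 9; D[7]=9 ok
step 8: need max(L[8]=6,C[7]=9) = 9; D[8]=8 SHORT
step 9: need C[8]=3 = 3; D[9]=3 ok

hazard at step 8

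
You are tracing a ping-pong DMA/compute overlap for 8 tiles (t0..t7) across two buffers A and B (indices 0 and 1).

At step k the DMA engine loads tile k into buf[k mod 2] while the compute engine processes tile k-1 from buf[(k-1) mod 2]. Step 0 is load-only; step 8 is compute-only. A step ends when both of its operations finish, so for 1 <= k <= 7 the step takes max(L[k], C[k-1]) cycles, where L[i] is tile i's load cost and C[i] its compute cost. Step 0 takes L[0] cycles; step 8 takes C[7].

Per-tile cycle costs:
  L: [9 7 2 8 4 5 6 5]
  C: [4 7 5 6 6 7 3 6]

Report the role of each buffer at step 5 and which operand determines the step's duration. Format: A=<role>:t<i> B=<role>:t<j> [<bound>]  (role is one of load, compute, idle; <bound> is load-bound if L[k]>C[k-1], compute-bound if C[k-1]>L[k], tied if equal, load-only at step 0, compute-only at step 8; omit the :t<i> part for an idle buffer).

k=0 load=t0/9c comp=- wait=9 total=9
k=1 load=t1/7c comp=t0/4c wait=7 total=16
k=2 load=t2/2c comp=t1/7c wait=7 total=23
k=3 load=t3/8c comp=t2/5c wait=8 total=31
k=4 load=t4/4c comp=t3/6c wait=6 total=37
k=5 load=t5/5c comp=t4/6c wait=6 total=43
k=6 load=t6/6c comp=t5/7c wait=7 total=50
k=7 load=t7/5c comp=t6/3c wait=5 total=55
k=8 load=- comp=t7/6c wait=6 total=61

step 5: A=compute:t4 B=load:t5 [compute-bound]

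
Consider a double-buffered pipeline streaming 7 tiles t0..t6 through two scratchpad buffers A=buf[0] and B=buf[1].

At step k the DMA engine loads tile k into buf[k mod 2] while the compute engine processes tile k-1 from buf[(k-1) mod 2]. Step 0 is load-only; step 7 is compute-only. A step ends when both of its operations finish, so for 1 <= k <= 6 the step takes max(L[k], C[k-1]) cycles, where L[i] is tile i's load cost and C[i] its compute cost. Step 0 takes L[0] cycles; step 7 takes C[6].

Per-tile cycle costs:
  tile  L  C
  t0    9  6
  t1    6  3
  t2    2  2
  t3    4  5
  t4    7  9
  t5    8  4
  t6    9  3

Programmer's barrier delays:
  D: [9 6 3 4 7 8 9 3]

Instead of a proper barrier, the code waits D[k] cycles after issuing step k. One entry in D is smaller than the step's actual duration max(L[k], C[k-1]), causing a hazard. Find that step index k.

hazard at step 5

step 0: need L[0]=9 = 9; D[0]=9 ok
step 1: need max(L[1]=6,C[0]=6) = 6; D[1]=6 ok
step 2: need max(L[2]=2,C[1]=3) = 3; D[2]=3 ok
step 3: need max(L[3]=4,C[2]=2) = 4; D[3]=4 ok
step 4: need max(L[4]=7,C[3]=5) = 7; D[4]=7 ok
step 5: need max(L[5]=8,C[4]=9) = 9; D[5]=8 SHORT
step 6: need max(L[6]=9,C[5]=4) = 9; D[6]=9 ok
step 7: need C[6]=3 = 3; D[7]=3 ok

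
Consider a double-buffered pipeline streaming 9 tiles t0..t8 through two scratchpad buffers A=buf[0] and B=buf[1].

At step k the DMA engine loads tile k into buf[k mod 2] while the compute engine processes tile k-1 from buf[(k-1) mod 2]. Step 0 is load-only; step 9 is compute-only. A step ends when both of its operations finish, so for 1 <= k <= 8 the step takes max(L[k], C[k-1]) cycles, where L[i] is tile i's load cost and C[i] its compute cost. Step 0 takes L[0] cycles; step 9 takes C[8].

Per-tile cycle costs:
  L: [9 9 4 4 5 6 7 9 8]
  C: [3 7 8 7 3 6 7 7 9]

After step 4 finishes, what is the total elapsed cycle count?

step 0: L[0]=9 → dur=9, Σ=9 | A=load:t0 B=idle [load-only]
step 1: L[1]=9 C[0]=3 → dur=9, Σ=18 | A=compute:t0 B=load:t1 [load-bound]
step 2: L[2]=4 C[1]=7 → dur=7, Σ=25 | A=load:t2 B=compute:t1 [compute-bound]
step 3: L[3]=4 C[2]=8 → dur=8, Σ=33 | A=compute:t2 B=load:t3 [compute-bound]
step 4: L[4]=5 C[3]=7 → dur=7, Σ=40 | A=load:t4 B=compute:t3 [compute-bound]
step 5: L[5]=6 C[4]=3 → dur=6, Σ=46 | A=compute:t4 B=load:t5 [load-bound]
step 6: L[6]=7 C[5]=6 → dur=7, Σ=53 | A=load:t6 B=compute:t5 [load-bound]
step 7: L[7]=9 C[6]=7 → dur=9, Σ=62 | A=compute:t6 B=load:t7 [load-bound]
step 8: L[8]=8 C[7]=7 → dur=8, Σ=70 | A=load:t8 B=compute:t7 [load-bound]
step 9: C[8]=9 → dur=9, Σ=79 | A=compute:t8 B=idle [compute-only]

end_cycle[4] = 40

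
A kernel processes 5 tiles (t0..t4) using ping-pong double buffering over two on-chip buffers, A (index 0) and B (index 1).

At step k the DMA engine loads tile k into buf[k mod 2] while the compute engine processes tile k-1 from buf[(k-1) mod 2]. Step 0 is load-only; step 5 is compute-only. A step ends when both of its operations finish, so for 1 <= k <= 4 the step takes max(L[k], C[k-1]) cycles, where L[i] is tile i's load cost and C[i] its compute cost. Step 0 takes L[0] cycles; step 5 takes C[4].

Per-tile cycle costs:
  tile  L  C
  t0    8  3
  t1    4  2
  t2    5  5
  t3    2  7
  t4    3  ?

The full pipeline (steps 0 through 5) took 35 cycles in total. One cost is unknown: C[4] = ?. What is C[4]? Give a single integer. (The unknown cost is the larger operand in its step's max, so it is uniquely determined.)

C[4] = 6

step 0 → dur = L[0]=8 = 8
step 1 → dur = max(L[1]=4, C[0]=3) = 4
step 2 → dur = max(L[2]=5, C[1]=2) = 5
step 3 → dur = max(L[3]=2, C[2]=5) = 5
step 4 → dur = max(L[4]=3, C[3]=7) = 7
step 5 → dur = C[4]=? = C[4]  (unknown; binding)
sum of known step durations = 29
dur[5] = total - known = 35 - 29 = 6
C[4] is the binding max in step 5, so C[4] = dur[5] = 6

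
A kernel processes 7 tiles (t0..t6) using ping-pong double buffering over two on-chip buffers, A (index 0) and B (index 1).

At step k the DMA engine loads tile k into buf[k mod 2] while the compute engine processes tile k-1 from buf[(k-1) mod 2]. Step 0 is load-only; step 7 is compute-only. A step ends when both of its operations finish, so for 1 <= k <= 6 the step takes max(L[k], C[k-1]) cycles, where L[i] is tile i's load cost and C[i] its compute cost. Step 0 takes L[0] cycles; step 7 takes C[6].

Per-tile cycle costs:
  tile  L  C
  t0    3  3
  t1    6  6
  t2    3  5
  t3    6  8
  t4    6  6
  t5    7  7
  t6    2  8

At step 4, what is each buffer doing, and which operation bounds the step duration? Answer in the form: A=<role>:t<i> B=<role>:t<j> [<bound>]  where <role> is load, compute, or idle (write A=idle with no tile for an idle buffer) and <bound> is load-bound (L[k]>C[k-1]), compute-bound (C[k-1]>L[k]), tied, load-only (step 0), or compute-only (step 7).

step 0: L[0]=3 → dur=3, Σ=3 | A=load:t0 B=idle [load-only]
step 1: L[1]=6 C[0]=3 → dur=6, Σ=9 | A=compute:t0 B=load:t1 [load-bound]
step 2: L[2]=3 C[1]=6 → dur=6, Σ=15 | A=load:t2 B=compute:t1 [compute-bound]
step 3: L[3]=6 C[2]=5 → dur=6, Σ=21 | A=compute:t2 B=load:t3 [load-bound]
step 4: L[4]=6 C[3]=8 → dur=8, Σ=29 | A=load:t4 B=compute:t3 [compute-bound]
step 5: L[5]=7 C[4]=6 → dur=7, Σ=36 | A=compute:t4 B=load:t5 [load-bound]
step 6: L[6]=2 C[5]=7 → dur=7, Σ=43 | A=load:t6 B=compute:t5 [compute-bound]
step 7: C[6]=8 → dur=8, Σ=51 | A=compute:t6 B=idle [compute-only]

step 4: A=load:t4 B=compute:t3 [compute-bound]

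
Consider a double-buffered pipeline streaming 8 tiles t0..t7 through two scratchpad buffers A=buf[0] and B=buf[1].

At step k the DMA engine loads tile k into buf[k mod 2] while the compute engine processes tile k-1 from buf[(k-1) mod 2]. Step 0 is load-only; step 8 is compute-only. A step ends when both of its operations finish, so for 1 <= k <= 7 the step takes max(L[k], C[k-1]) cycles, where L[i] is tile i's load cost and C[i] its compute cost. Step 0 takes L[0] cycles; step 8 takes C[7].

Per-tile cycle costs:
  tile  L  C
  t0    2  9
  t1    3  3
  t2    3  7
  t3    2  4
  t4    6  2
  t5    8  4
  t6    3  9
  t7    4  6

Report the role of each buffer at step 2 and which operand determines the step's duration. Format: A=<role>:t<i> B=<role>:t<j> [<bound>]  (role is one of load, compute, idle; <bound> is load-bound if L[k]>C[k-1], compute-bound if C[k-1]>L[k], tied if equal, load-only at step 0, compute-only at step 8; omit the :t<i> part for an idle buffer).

step 2: A=load:t2 B=compute:t1 [tied]

  0. 2=2c; end=2; A:t0 B:-
  1. max(3,9)=9c; end=11; A:t0 B:t1
  2. max(3,3)=3c; end=14; A:t2 B:t1
  3. max(2,7)=7c; end=21; A:t2 B:t3
  4. max(6,4)=6c; end=27; A:t4 B:t3
  5. max(8,2)=8c; end=35; A:t4 B:t5
  6. max(3,4)=4c; end=39; A:t6 B:t5
  7. max(4,9)=9c; end=48; A:t6 B:t7
  8. 6=6c; end=54; A:t6 B:t7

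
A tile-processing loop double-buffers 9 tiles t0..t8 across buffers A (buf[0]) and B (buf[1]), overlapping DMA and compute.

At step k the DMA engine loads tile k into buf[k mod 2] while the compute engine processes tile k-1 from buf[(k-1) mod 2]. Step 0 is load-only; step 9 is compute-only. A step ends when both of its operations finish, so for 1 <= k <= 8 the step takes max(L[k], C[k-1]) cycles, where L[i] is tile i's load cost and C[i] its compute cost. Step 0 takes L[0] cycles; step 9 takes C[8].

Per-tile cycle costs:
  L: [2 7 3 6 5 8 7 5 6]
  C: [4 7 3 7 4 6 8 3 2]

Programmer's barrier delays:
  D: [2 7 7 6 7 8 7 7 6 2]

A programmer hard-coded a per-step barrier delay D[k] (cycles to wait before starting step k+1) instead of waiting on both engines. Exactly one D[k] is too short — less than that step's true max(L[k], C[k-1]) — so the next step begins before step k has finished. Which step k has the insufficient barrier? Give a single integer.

k=0 barrier L[0]=2→2c, D[0]=2 ok
k=1 barrier max(L[1]=7,C[0]=4)→7c, D[1]=7 ok
k=2 barrier max(L[2]=3,C[1]=7)→7c, D[2]=7 ok
k=3 barrier max(L[3]=6,C[2]=3)→6c, D[3]=6 ok
k=4 barrier max(L[4]=5,C[3]=7)→7c, D[4]=7 ok
k=5 barrier max(L[5]=8,C[4]=4)→8c, D[5]=8 ok
k=6 barrier max(L[6]=7,C[5]=6)→7c, D[6]=7 ok
k=7 barrier max(L[7]=5,C[6]=8)→8c, D[7]=7 SHORT
k=8 barrier max(L[8]=6,C[7]=3)→6c, D[8]=6 ok
k=9 barrier C[8]=2→2c, D[9]=2 ok

hazard at step 7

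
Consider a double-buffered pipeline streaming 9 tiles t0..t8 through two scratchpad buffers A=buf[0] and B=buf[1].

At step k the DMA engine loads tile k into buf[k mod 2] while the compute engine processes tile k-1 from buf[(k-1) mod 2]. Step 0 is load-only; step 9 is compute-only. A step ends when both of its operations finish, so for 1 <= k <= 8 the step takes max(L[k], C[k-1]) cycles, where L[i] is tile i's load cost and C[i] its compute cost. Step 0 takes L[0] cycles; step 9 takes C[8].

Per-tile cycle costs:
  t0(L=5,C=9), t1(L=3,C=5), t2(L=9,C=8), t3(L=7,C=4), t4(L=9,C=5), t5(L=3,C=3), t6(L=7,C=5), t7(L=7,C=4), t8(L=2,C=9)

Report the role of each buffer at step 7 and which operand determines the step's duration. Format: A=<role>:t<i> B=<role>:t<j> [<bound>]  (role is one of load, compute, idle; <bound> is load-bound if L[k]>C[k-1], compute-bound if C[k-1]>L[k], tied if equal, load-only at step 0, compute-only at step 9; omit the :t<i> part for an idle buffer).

step 0: L[0]=5 → dur=5, Σ=5 | A=load:t0 B=idle [load-only]
step 1: L[1]=3 C[0]=9 → dur=9, Σ=14 | A=compute:t0 B=load:t1 [compute-bound]
step 2: L[2]=9 C[1]=5 → dur=9, Σ=23 | A=load:t2 B=compute:t1 [load-bound]
step 3: L[3]=7 C[2]=8 → dur=8, Σ=31 | A=compute:t2 B=load:t3 [compute-bound]
step 4: L[4]=9 C[3]=4 → dur=9, Σ=40 | A=load:t4 B=compute:t3 [load-bound]
step 5: L[5]=3 C[4]=5 → dur=5, Σ=45 | A=compute:t4 B=load:t5 [compute-bound]
step 6: L[6]=7 C[5]=3 → dur=7, Σ=52 | A=load:t6 B=compute:t5 [load-bound]
step 7: L[7]=7 C[6]=5 → dur=7, Σ=59 | A=compute:t6 B=load:t7 [load-bound]
step 8: L[8]=2 C[7]=4 → dur=4, Σ=63 | A=load:t8 B=compute:t7 [compute-bound]
step 9: C[8]=9 → dur=9, Σ=72 | A=compute:t8 B=idle [compute-only]

step 7: A=compute:t6 B=load:t7 [load-bound]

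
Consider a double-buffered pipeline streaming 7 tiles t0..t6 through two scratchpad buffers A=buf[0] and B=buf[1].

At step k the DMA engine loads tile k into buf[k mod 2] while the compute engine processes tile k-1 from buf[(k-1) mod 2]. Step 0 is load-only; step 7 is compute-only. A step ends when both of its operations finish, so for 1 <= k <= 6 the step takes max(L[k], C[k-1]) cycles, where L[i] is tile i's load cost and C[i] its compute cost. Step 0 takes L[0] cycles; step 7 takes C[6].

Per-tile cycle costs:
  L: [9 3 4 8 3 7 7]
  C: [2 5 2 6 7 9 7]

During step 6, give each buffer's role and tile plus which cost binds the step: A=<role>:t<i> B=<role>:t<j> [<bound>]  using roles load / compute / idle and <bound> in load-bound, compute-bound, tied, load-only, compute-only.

[0] DMA t0→A (9c) ∥ CU idle ⇒ 9c, clock 9
[1] DMA t1→B (3c) ∥ CU A:t0 (2c) ⇒ 3c, clock 12
[2] DMA t2→A (4c) ∥ CU B:t1 (5c) ⇒ 5c, clock 17
[3] DMA t3→B (8c) ∥ CU A:t2 (2c) ⇒ 8c, clock 25
[4] DMA t4→A (3c) ∥ CU B:t3 (6c) ⇒ 6c, clock 31
[5] DMA t5→B (7c) ∥ CU A:t4 (7c) ⇒ 7c, clock 38
[6] DMA t6→A (7c) ∥ CU B:t5 (9c) ⇒ 9c, clock 47
[7] DMA idle ∥ CU A:t6 (7c) ⇒ 7c, clock 54

step 6: A=load:t6 B=compute:t5 [compute-bound]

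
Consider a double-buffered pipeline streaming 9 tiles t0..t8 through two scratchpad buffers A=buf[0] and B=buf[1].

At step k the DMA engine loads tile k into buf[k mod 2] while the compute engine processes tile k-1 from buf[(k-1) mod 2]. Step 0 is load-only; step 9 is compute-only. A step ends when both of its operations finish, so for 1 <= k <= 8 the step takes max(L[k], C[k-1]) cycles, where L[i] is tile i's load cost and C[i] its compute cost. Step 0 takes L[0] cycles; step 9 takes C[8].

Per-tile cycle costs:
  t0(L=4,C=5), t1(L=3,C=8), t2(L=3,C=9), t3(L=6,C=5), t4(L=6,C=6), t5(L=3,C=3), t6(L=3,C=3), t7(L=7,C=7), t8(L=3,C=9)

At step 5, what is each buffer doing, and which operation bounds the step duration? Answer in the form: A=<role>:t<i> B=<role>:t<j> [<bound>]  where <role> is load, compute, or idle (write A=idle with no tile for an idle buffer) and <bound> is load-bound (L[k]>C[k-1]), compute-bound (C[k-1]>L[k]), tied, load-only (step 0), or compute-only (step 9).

step 5: A=compute:t4 B=load:t5 [compute-bound]

step 0: L[0]=4 → dur=4, Σ=4 | A=load:t0 B=idle [load-only]
step 1: L[1]=3 C[0]=5 → dur=5, Σ=9 | A=compute:t0 B=load:t1 [compute-bound]
step 2: L[2]=3 C[1]=8 → dur=8, Σ=17 | A=load:t2 B=compute:t1 [compute-bound]
step 3: L[3]=6 C[2]=9 → dur=9, Σ=26 | A=compute:t2 B=load:t3 [compute-bound]
step 4: L[4]=6 C[3]=5 → dur=6, Σ=32 | A=load:t4 B=compute:t3 [load-bound]
step 5: L[5]=3 C[4]=6 → dur=6, Σ=38 | A=compute:t4 B=load:t5 [compute-bound]
step 6: L[6]=3 C[5]=3 → dur=3, Σ=41 | A=load:t6 B=compute:t5 [tied]
step 7: L[7]=7 C[6]=3 → dur=7, Σ=48 | A=compute:t6 B=load:t7 [load-bound]
step 8: L[8]=3 C[7]=7 → dur=7, Σ=55 | A=load:t8 B=compute:t7 [compute-bound]
step 9: C[8]=9 → dur=9, Σ=64 | A=compute:t8 B=idle [compute-only]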